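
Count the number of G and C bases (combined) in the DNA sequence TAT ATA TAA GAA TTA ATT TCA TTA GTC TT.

4

Scanning the sequence gives T=14, C=2, A=11, G=2.
Total G or C: 2 + 2 = 4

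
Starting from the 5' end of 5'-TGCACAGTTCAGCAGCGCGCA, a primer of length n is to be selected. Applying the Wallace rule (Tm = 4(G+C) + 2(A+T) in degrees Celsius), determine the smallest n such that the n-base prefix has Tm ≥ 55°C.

n = 18

First 17 bases: TGCACAGTTCAGCAGCG → Tm = 54°C (< 55°C)
First 18 bases: TGCACAGTTCAGCAGCGC → Tm = 58°C (≥ 55°C)
Each additional base adds 2°C (A/T) or 4°C (G/C), so Tm is non-decreasing in n; n = 18 is the first length to reach 55°C.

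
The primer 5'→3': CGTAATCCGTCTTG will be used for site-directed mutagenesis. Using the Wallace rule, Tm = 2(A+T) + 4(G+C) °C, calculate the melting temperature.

42°C

Scanning the sequence gives A=2, T=5, C=4, G=3.
So N_AT = 7 and N_GC = 7.
Tm = 2(7) + 4(7) = 14 + 28 = 42°C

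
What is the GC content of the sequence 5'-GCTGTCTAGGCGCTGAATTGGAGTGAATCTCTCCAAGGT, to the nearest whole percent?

G=12, T=11, A=8, C=8
G+C = 12 + 8 = 20 out of 39 bases
%GC = 20/39 × 100 = 51.28% ≈ 51%

51%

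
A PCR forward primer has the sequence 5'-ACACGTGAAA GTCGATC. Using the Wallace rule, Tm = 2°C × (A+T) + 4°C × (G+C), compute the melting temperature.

50°C

Counting bases: G=4, A=6, C=4, T=3
So N_AT = 9 and N_GC = 8.
Tm = 2×9 + 4×8 = 50°C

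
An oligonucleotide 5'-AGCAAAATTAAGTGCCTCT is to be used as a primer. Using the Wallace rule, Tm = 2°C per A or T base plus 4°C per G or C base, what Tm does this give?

52°C

A=7, C=4, G=3, T=5
A+T = 12, G+C = 7
Tm = 2(12) + 4(7) = 24 + 28 = 52°C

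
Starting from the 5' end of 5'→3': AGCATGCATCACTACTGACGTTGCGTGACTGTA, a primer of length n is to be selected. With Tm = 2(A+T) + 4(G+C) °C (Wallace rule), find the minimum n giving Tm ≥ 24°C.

First 7 bases: AGCATGC → Tm = 22°C (< 24°C)
First 8 bases: AGCATGCA → Tm = 24°C (≥ 24°C)
Each additional base adds 2°C (A/T) or 4°C (G/C), so Tm is non-decreasing in n; n = 8 is the first length to reach 24°C.

n = 8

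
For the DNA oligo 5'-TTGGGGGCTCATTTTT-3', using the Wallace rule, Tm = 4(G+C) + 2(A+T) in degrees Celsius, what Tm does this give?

46°C

Base counts: G=5, C=2, T=8, A=1
A+T = 9, G+C = 7
Tm = 4·7 + 2·9 = 28 + 18 = 46°C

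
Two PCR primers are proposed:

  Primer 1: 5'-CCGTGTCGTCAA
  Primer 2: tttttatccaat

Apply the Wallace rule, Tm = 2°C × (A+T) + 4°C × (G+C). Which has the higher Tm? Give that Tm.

Primer 1, 38°C

Primer 1: A+T=5, G+C=7 → Tm = 2(5)+4(7) = 38°C
Primer 2: A+T=10, G+C=2 → Tm = 2(10)+4(2) = 28°C
38°C vs 28°C → primer 1 is higher.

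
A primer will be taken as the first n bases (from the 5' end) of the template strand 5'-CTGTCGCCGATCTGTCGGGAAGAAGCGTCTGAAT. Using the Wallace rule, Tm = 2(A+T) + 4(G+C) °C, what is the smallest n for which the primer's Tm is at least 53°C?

n = 17

First 16 bases: CTGTCGCCGATCTGTC → Tm = 52°C (< 53°C)
First 17 bases: CTGTCGCCGATCTGTCG → Tm = 56°C (≥ 53°C)
Each additional base adds 2°C (A/T) or 4°C (G/C), so Tm is non-decreasing in n; n = 17 is the first length to reach 53°C.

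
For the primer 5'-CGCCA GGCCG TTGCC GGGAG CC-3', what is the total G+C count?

Counting bases: C=9, G=9, T=2, A=2
Total G or C: 9 + 9 = 18

18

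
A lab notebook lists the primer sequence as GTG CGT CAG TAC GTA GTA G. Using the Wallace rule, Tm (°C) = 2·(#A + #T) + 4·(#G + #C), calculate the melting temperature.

Scanning the sequence gives C=3, T=5, G=7, A=4.
A+T = 9, G+C = 10
Tm = 2(9) + 4(10) = 18 + 40 = 58°C

58°C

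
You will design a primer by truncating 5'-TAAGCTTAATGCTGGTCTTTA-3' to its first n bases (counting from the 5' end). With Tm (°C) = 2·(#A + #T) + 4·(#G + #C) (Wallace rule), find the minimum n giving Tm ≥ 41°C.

First 14 bases: TAAGCTTAATGCTG → Tm = 38°C (< 41°C)
First 15 bases: TAAGCTTAATGCTGG → Tm = 42°C (≥ 41°C)
Since every base adds ≥2°C, Tm only increases with n, so the threshold is first crossed at n = 15.

n = 15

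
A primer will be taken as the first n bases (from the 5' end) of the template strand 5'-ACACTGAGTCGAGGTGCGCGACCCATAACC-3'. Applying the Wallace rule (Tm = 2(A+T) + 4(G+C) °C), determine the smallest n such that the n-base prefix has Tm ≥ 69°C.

n = 22

First 21 bases: ACACTGAGTCGAGGTGCGCGA → Tm = 68°C (< 69°C)
First 22 bases: ACACTGAGTCGAGGTGCGCGAC → Tm = 72°C (≥ 69°C)
Each additional base adds 2°C (A/T) or 4°C (G/C), so Tm is non-decreasing in n; n = 22 is the first length to reach 69°C.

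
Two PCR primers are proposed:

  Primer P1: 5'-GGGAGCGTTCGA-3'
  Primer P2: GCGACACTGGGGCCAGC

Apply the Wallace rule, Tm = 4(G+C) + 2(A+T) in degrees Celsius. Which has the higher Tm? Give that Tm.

Primer P2, 60°C

Primer P1: A+T=4, G+C=8 → Tm = 2(4)+4(8) = 40°C
Primer P2: A+T=4, G+C=13 → Tm = 2(4)+4(13) = 60°C
40°C vs 60°C → primer P2 is higher.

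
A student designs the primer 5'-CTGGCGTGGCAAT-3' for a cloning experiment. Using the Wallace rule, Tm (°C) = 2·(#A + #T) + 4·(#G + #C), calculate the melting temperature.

42°C

Scanning the sequence gives T=3, A=2, C=3, G=5.
A+T = 5, G+C = 8
Tm = 2×5 + 4×8 = 42°C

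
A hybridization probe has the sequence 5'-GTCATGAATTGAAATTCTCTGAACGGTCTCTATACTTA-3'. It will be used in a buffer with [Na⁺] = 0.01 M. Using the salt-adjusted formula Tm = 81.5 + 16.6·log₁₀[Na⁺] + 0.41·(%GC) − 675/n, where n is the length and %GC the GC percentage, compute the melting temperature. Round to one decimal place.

Length n = 38. Scanning the sequence gives T=14, A=11, C=7, G=6.
G+C = 13, so %GC = 13/38 × 100 = 34.211%
Salt term: 16.6 × (-2) = -33.2
GC term: 0.41 × 34.211 = 14.027; length term: −675/38 = −17.763
Tm = 81.5 + (-33.2) + 14.027 − 17.763 = 44.564 → 44.6°C

44.6°C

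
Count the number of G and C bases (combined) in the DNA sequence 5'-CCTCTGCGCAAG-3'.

T=2, G=3, A=2, C=5
Total G or C: 3 + 5 = 8

8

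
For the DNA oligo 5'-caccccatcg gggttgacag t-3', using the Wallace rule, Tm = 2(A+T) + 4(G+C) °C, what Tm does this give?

Counting bases: C=7, T=4, G=6, A=4
AT pairs contribute 8, GC pairs contribute 13.
Tm = 2×8 + 4×13 = 68°C

68°C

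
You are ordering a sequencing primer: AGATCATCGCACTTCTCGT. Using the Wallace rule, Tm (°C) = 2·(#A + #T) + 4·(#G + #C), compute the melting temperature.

A=4, G=3, T=6, C=6
AT pairs contribute 10, GC pairs contribute 9.
Tm = 2×10 + 4×9 = 56°C

56°C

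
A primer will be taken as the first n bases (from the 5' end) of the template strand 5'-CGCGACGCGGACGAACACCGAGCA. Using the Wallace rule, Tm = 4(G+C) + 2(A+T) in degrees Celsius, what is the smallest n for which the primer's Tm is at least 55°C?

First 15 bases: CGCGACGCGGACGAA → Tm = 52°C (< 55°C)
First 16 bases: CGCGACGCGGACGAAC → Tm = 56°C (≥ 55°C)
Each additional base adds 2°C (A/T) or 4°C (G/C), so Tm is non-decreasing in n; n = 16 is the first length to reach 55°C.

n = 16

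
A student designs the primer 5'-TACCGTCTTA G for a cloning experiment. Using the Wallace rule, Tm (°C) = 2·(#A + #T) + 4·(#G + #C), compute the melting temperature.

32°C

T=4, C=3, A=2, G=2
So N_AT = 6 and N_GC = 5.
Tm = 2×6 + 4×5 = 32°C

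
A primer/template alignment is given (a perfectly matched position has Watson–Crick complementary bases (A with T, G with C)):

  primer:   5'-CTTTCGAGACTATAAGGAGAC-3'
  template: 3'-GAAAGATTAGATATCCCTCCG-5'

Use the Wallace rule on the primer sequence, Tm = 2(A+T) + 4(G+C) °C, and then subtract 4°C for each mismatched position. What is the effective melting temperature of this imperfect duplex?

40°C

Primer base counts: A=7, T=5, G=5, C=4 → A+T=12, G+C=9
Perfect-match Tm = 2(12) + 4(9) = 24 + 36 = 60°C
Mismatches (positions where the bases are not complementary): 5 (at positions 6, 8, 9, 15, 20)
Effective Tm = 60 − 5×4 = 60 − 20 = 40°C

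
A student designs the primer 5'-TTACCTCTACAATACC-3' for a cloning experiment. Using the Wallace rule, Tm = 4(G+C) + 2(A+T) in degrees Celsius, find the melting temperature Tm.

Scanning the sequence gives A=5, T=5, G=0, C=6.
A+T = 10, G+C = 6
Tm = 2(10) + 4(6) = 20 + 24 = 44°C

44°C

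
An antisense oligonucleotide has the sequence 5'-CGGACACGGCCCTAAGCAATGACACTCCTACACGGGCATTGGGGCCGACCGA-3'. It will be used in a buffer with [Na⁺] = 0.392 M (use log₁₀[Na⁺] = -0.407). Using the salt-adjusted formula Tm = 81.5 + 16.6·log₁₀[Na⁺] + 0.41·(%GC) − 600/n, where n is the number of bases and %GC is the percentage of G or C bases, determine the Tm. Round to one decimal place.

Length n = 52. Counting bases: T=6, A=13, C=18, G=15
G+C = 33, so %GC = 33/52 × 100 = 63.462%
Salt term: 16.6 × (-0.407) = -6.756
GC term: 0.41 × 63.462 = 26.019; length term: −600/52 = −11.538
Tm = 81.5 + (-6.756) + 26.019 − 11.538 = 89.225 → 89.2°C

89.2°C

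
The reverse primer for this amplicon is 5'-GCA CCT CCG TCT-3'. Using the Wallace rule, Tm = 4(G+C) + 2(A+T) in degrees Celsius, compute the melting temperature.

Scanning the sequence gives C=6, G=2, T=3, A=1.
So N_AT = 4 and N_GC = 8.
Tm = 4·8 + 2·4 = 32 + 8 = 40°C

40°C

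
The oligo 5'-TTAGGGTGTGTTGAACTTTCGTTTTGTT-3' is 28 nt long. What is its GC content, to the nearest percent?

Scanning the sequence gives T=15, A=3, C=2, G=8.
G+C = 8 + 2 = 10 out of 28 bases
%GC = 10/28 × 100 = 35.71% ≈ 36%

36%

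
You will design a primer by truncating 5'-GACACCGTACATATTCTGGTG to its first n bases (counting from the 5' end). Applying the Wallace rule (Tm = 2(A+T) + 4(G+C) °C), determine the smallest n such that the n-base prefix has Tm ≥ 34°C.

First 10 bases: GACACCGTAC → Tm = 32°C (< 34°C)
First 11 bases: GACACCGTACA → Tm = 34°C (≥ 34°C)
Since every base adds ≥2°C, Tm only increases with n, so the threshold is first crossed at n = 11.

n = 11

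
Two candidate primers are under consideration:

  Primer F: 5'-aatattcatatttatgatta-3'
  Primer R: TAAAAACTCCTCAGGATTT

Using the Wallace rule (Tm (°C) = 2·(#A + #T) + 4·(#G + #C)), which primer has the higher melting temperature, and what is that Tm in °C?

Primer R, 50°C

Primer F: A+T=18, G+C=2 → Tm = 2(18)+4(2) = 44°C
Primer R: A+T=13, G+C=6 → Tm = 2(13)+4(6) = 50°C
44°C vs 50°C → primer R is higher.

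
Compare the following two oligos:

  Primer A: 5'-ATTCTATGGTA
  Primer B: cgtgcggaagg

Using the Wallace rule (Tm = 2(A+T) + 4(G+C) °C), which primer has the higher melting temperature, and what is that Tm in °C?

Primer A: A+T=8, G+C=3 → Tm = 2(8)+4(3) = 28°C
Primer B: A+T=3, G+C=8 → Tm = 2(3)+4(8) = 38°C
28°C vs 38°C → primer B is higher.

Primer B, 38°C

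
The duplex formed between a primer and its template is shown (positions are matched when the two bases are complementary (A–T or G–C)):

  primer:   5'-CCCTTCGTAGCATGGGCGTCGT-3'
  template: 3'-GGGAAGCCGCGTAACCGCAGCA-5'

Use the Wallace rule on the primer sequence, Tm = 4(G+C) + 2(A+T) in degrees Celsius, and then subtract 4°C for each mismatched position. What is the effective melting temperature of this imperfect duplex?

60°C

Primer base counts: A=2, T=6, G=7, C=7 → A+T=8, G+C=14
Perfect-match Tm = 2(8) + 4(14) = 16 + 56 = 72°C
Mismatches (positions where the bases are not complementary): 3 (at positions 8, 9, 14)
Effective Tm = 72 − 3×4 = 72 − 12 = 60°C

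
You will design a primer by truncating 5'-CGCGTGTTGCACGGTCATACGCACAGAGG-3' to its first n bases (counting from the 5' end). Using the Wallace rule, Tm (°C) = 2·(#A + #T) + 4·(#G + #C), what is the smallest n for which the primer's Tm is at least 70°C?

First 21 bases: CGCGTGTTGCACGGTCATACG → Tm = 68°C (< 70°C)
First 22 bases: CGCGTGTTGCACGGTCATACGC → Tm = 72°C (≥ 70°C)
Since every base adds ≥2°C, Tm only increases with n, so the threshold is first crossed at n = 22.

n = 22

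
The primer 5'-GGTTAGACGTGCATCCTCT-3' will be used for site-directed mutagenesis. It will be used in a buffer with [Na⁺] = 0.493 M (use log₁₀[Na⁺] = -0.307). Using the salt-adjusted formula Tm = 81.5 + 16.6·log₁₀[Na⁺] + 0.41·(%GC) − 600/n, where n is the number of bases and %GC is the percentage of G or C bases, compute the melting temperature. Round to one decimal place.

66.4°C

Length n = 19. Scanning the sequence gives A=3, G=5, C=5, T=6.
G+C = 10, so %GC = 10/19 × 100 = 52.632%
Salt term: 16.6 × (-0.307) = -5.096
GC term: 0.41 × 52.632 = 21.579; length term: −600/19 = −31.579
Tm = 81.5 + (-5.096) + 21.579 − 31.579 = 66.404 → 66.4°C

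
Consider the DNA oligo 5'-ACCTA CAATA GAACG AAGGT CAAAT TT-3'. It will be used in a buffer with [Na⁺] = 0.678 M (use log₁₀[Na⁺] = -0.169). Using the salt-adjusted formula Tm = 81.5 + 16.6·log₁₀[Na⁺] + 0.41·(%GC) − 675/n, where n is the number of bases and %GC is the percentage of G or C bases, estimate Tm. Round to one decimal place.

Length n = 27. Scanning the sequence gives G=4, C=5, A=12, T=6.
G+C = 9, so %GC = 9/27 × 100 = 33.333%
Salt term: 16.6 × (-0.169) = -2.805
GC term: 0.41 × 33.333 = 13.667; length term: −675/27 = −25
Tm = 81.5 + (-2.805) + 13.667 − 25 = 67.362 → 67.4°C

67.4°C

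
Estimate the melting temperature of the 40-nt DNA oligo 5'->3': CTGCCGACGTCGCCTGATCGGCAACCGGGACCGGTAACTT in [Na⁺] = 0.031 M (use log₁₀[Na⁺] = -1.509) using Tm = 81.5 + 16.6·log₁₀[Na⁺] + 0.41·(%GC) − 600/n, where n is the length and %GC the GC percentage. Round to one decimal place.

Length n = 40. Base counts: A=7, G=12, T=7, C=14
G+C = 26, so %GC = 26/40 × 100 = 65%
Salt term: 16.6 × (-1.509) = -25.049
GC term: 0.41 × 65 = 26.65; length term: −600/40 = −15
Tm = 81.5 + (-25.049) + 26.65 − 15 = 68.101 → 68.1°C

68.1°C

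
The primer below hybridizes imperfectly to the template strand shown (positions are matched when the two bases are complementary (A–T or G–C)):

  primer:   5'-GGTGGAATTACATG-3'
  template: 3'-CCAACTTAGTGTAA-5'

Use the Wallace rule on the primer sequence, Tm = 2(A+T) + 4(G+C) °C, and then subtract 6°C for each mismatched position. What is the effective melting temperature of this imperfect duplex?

Primer base counts: A=4, T=4, G=5, C=1 → A+T=8, G+C=6
Perfect-match Tm = 2(8) + 4(6) = 16 + 24 = 40°C
Mismatches (positions where the bases are not complementary): 3 (at positions 4, 9, 14)
Effective Tm = 40 − 3×6 = 40 − 18 = 22°C

22°C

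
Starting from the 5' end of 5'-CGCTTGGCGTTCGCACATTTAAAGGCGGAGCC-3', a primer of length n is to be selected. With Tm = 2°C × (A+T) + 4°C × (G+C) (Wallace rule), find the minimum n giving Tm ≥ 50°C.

n = 15

First 14 bases: CGCTTGGCGTTCGC → Tm = 48°C (< 50°C)
First 15 bases: CGCTTGGCGTTCGCA → Tm = 50°C (≥ 50°C)
Since every base adds ≥2°C, Tm only increases with n, so the threshold is first crossed at n = 15.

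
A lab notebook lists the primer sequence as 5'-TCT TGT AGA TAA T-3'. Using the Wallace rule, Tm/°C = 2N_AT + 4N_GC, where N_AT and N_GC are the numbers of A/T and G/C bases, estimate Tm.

32°C

Scanning the sequence gives T=6, C=1, G=2, A=4.
A+T = 10, G+C = 3
Tm = 2×10 + 4×3 = 32°C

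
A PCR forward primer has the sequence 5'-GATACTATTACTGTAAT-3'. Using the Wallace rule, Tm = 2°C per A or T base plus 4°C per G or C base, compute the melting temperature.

42°C

Counting bases: A=6, C=2, T=7, G=2
So N_AT = 13 and N_GC = 4.
Tm = 4·4 + 2·13 = 16 + 26 = 42°C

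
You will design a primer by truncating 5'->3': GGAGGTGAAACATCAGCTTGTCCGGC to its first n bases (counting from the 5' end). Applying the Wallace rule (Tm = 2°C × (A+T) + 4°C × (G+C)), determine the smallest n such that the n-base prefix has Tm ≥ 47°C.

First 15 bases: GGAGGTGAAACATCA → Tm = 44°C (< 47°C)
First 16 bases: GGAGGTGAAACATCAG → Tm = 48°C (≥ 47°C)
Since every base adds ≥2°C, Tm only increases with n, so the threshold is first crossed at n = 16.

n = 16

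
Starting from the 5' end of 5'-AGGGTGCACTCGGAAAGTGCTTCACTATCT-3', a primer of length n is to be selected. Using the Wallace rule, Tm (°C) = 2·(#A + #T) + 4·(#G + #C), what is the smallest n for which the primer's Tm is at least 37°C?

First 11 bases: AGGGTGCACTC → Tm = 36°C (< 37°C)
First 12 bases: AGGGTGCACTCG → Tm = 40°C (≥ 37°C)
Each additional base adds 2°C (A/T) or 4°C (G/C), so Tm is non-decreasing in n; n = 12 is the first length to reach 37°C.

n = 12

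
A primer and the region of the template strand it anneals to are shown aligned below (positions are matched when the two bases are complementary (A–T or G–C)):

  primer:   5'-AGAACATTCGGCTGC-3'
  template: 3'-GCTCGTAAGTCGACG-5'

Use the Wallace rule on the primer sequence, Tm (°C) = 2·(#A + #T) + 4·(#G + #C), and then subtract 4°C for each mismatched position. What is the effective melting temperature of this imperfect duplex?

34°C

Primer base counts: A=4, T=3, G=4, C=4 → A+T=7, G+C=8
Perfect-match Tm = 2(7) + 4(8) = 14 + 32 = 46°C
Mismatches (positions where the bases are not complementary): 3 (at positions 1, 4, 10)
Effective Tm = 46 − 3×4 = 46 − 12 = 34°C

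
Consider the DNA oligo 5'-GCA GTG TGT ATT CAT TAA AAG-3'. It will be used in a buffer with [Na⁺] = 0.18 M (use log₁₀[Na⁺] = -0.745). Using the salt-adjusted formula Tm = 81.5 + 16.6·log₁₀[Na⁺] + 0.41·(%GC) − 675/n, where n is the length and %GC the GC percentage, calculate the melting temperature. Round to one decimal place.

Length n = 21. Scanning the sequence gives A=7, G=5, C=2, T=7.
G+C = 7, so %GC = 7/21 × 100 = 33.333%
Salt term: 16.6 × (-0.745) = -12.367
GC term: 0.41 × 33.333 = 13.667; length term: −675/21 = −32.143
Tm = 81.5 + (-12.367) + 13.667 − 32.143 = 50.657 → 50.7°C

50.7°C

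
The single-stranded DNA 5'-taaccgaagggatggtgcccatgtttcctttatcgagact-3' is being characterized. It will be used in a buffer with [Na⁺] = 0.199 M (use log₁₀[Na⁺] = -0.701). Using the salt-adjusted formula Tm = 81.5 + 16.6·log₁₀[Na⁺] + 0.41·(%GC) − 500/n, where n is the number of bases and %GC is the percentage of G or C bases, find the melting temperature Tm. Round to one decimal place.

Length n = 40. Base counts: C=9, T=12, G=10, A=9
G+C = 19, so %GC = 19/40 × 100 = 47.5%
Salt term: 16.6 × (-0.701) = -11.637
GC term: 0.41 × 47.5 = 19.475; length term: −500/40 = −12.5
Tm = 81.5 + (-11.637) + 19.475 − 12.5 = 76.838 → 76.8°C

76.8°C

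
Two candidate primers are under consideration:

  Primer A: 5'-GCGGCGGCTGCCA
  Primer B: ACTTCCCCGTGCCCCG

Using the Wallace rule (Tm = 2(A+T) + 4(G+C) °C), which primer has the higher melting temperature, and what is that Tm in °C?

Primer B, 56°C

Primer A: A+T=2, G+C=11 → Tm = 2(2)+4(11) = 48°C
Primer B: A+T=4, G+C=12 → Tm = 2(4)+4(12) = 56°C
48°C vs 56°C → primer B is higher.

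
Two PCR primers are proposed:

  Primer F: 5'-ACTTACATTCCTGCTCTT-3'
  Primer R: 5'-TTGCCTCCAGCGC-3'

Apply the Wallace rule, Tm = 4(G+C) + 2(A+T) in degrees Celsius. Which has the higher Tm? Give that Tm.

Primer F, 50°C

Primer F: A+T=11, G+C=7 → Tm = 2(11)+4(7) = 50°C
Primer R: A+T=4, G+C=9 → Tm = 2(4)+4(9) = 44°C
50°C vs 44°C → primer F is higher.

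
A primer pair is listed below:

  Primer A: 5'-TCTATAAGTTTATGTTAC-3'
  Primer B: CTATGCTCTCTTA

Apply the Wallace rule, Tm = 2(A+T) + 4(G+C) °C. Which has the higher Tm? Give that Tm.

Primer A, 44°C

Primer A: A+T=14, G+C=4 → Tm = 2(14)+4(4) = 44°C
Primer B: A+T=8, G+C=5 → Tm = 2(8)+4(5) = 36°C
44°C vs 36°C → primer A is higher.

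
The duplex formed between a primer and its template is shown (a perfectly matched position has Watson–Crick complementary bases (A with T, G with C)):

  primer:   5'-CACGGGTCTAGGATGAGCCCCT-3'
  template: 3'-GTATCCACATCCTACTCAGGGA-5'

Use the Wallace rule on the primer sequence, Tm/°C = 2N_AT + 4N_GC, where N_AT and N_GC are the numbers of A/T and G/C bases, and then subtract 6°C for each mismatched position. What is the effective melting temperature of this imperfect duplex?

48°C

Primer base counts: A=4, T=4, G=7, C=7 → A+T=8, G+C=14
Perfect-match Tm = 2(8) + 4(14) = 16 + 56 = 72°C
Mismatches (positions where the bases are not complementary): 4 (at positions 3, 4, 8, 18)
Effective Tm = 72 − 4×6 = 72 − 24 = 48°C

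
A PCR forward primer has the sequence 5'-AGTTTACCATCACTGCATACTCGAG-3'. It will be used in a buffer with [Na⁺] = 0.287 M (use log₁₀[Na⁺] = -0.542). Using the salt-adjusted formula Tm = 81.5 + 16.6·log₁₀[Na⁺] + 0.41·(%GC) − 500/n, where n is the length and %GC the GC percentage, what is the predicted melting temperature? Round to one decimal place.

70.5°C

Length n = 25. Counting bases: G=4, T=7, A=7, C=7
G+C = 11, so %GC = 11/25 × 100 = 44%
Salt term: 16.6 × (-0.542) = -8.997
GC term: 0.41 × 44 = 18.04; length term: −500/25 = −20
Tm = 81.5 + (-8.997) + 18.04 − 20 = 70.543 → 70.5°C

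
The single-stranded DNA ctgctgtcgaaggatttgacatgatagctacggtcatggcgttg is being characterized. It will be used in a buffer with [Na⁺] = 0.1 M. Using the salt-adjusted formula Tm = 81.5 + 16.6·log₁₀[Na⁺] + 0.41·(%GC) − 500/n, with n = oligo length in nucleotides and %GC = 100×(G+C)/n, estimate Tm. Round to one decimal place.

74.0°C

Length n = 44. Scanning the sequence gives G=14, C=8, A=9, T=13.
G+C = 22, so %GC = 22/44 × 100 = 50%
Salt term: 16.6 × (-1) = -16.6
GC term: 0.41 × 50 = 20.5; length term: −500/44 = −11.364
Tm = 81.5 + (-16.6) + 20.5 − 11.364 = 74.036 → 74.0°C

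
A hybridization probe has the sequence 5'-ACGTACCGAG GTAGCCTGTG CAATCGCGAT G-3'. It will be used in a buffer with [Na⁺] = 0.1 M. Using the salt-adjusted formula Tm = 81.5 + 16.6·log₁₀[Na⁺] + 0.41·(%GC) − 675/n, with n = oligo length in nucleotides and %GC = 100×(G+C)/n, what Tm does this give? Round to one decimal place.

66.9°C

Length n = 31. Counting bases: C=8, A=7, T=6, G=10
G+C = 18, so %GC = 18/31 × 100 = 58.065%
Salt term: 16.6 × (-1) = -16.6
GC term: 0.41 × 58.065 = 23.807; length term: −675/31 = −21.774
Tm = 81.5 + (-16.6) + 23.807 − 21.774 = 66.933 → 66.9°C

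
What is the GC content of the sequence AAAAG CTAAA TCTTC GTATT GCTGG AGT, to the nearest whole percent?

Scanning the sequence gives C=4, A=9, G=6, T=9.
G+C = 6 + 4 = 10 out of 28 bases
%GC = 10/28 × 100 = 35.71% ≈ 36%

36%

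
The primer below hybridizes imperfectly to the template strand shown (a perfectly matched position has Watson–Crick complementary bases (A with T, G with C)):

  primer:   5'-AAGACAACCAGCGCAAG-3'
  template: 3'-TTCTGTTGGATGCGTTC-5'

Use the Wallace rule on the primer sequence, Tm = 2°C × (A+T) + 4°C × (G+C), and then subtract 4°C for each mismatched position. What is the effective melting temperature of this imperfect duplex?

Primer base counts: A=8, T=0, G=4, C=5 → A+T=8, G+C=9
Perfect-match Tm = 2(8) + 4(9) = 16 + 36 = 52°C
Mismatches (positions where the bases are not complementary): 2 (at positions 10, 11)
Effective Tm = 52 − 2×4 = 52 − 8 = 44°C

44°C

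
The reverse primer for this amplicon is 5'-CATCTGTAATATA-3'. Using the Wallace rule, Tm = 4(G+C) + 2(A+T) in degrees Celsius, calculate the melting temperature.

32°C

C=2, G=1, T=5, A=5
AT pairs contribute 10, GC pairs contribute 3.
Tm = 2(10) + 4(3) = 20 + 12 = 32°C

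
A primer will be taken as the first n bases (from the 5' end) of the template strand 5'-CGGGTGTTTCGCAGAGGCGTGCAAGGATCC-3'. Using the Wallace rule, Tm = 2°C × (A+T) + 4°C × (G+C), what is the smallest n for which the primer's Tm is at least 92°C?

n = 29

First 28 bases: CGGGTGTTTCGCAGAGGCGTGCAAGGAT → Tm = 90°C (< 92°C)
First 29 bases: CGGGTGTTTCGCAGAGGCGTGCAAGGATC → Tm = 94°C (≥ 92°C)
Since every base adds ≥2°C, Tm only increases with n, so the threshold is first crossed at n = 29.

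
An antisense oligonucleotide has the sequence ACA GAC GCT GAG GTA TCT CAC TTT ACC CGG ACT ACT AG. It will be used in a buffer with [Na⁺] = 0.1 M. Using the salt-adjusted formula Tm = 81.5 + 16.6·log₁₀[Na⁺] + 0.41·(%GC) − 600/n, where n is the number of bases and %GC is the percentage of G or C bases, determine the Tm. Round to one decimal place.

Length n = 38. Counting bases: A=10, C=11, T=9, G=8
G+C = 19, so %GC = 19/38 × 100 = 50%
Salt term: 16.6 × (-1) = -16.6
GC term: 0.41 × 50 = 20.5; length term: −600/38 = −15.789
Tm = 81.5 + (-16.6) + 20.5 − 15.789 = 69.611 → 69.6°C

69.6°C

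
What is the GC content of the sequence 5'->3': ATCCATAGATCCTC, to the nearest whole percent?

43%

Counting bases: A=4, C=5, G=1, T=4
G+C = 1 + 5 = 6 out of 14 bases
%GC = 6/14 × 100 = 42.86% ≈ 43%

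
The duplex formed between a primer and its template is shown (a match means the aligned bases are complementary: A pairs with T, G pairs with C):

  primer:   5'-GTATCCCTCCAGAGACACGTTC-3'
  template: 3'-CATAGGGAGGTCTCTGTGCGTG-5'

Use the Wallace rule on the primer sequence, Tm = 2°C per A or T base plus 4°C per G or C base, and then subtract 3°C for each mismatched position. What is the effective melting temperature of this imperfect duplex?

Primer base counts: A=5, T=5, G=4, C=8 → A+T=10, G+C=12
Perfect-match Tm = 2(10) + 4(12) = 20 + 48 = 68°C
Mismatches (positions where the bases are not complementary): 2 (at positions 20, 21)
Effective Tm = 68 − 2×3 = 68 − 6 = 62°C

62°C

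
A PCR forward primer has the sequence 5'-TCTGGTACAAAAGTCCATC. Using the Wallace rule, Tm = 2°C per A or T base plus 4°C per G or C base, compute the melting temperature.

54°C

G=3, C=5, T=5, A=6
So N_AT = 11 and N_GC = 8.
Tm = 2(11) + 4(8) = 22 + 32 = 54°C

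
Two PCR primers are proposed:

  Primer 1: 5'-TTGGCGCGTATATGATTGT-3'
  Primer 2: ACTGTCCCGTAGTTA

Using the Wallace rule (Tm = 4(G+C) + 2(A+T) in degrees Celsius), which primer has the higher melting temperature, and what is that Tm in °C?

Primer 1: A+T=11, G+C=8 → Tm = 2(11)+4(8) = 54°C
Primer 2: A+T=8, G+C=7 → Tm = 2(8)+4(7) = 44°C
54°C vs 44°C → primer 1 is higher.

Primer 1, 54°C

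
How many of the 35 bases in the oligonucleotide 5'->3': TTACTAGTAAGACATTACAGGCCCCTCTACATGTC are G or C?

15

Base counts: A=10, T=10, C=10, G=5
Total G or C: 5 + 10 = 15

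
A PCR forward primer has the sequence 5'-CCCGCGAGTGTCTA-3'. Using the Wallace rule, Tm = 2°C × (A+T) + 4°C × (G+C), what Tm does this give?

Base counts: T=3, A=2, C=5, G=4
AT pairs contribute 5, GC pairs contribute 9.
Tm = 2(5) + 4(9) = 10 + 36 = 46°C

46°C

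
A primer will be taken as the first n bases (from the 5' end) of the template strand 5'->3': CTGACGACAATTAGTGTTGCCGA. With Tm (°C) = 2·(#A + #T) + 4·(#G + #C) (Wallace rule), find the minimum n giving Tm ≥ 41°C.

First 14 bases: CTGACGACAATTAG → Tm = 40°C (< 41°C)
First 15 bases: CTGACGACAATTAGT → Tm = 42°C (≥ 41°C)
Each additional base adds 2°C (A/T) or 4°C (G/C), so Tm is non-decreasing in n; n = 15 is the first length to reach 41°C.

n = 15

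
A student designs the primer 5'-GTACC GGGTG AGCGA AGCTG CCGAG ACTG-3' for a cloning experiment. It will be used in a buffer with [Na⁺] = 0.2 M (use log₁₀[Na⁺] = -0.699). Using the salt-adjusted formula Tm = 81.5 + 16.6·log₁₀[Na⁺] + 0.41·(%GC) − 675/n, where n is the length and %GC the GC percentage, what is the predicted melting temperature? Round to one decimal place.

73.5°C

Length n = 29. Scanning the sequence gives A=6, C=7, T=4, G=12.
G+C = 19, so %GC = 19/29 × 100 = 65.517%
Salt term: 16.6 × (-0.699) = -11.603
GC term: 0.41 × 65.517 = 26.862; length term: −675/29 = −23.276
Tm = 81.5 + (-11.603) + 26.862 − 23.276 = 73.483 → 73.5°C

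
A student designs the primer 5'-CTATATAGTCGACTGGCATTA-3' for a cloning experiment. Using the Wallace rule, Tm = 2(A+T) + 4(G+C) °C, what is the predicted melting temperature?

58°C

Scanning the sequence gives A=6, T=7, C=4, G=4.
So N_AT = 13 and N_GC = 8.
Tm = 2(13) + 4(8) = 26 + 32 = 58°C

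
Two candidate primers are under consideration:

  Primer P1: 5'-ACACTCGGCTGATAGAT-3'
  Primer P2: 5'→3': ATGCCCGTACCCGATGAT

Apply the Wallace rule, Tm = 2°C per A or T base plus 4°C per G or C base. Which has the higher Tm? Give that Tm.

Primer P1: A+T=9, G+C=8 → Tm = 2(9)+4(8) = 50°C
Primer P2: A+T=8, G+C=10 → Tm = 2(8)+4(10) = 56°C
50°C vs 56°C → primer P2 is higher.

Primer P2, 56°C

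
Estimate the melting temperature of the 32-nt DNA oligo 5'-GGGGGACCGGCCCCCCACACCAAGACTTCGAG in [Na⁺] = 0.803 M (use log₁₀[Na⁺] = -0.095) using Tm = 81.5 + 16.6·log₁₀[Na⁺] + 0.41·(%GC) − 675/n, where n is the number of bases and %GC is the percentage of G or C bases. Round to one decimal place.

88.3°C

Length n = 32. Base counts: A=7, T=2, G=10, C=13
G+C = 23, so %GC = 23/32 × 100 = 71.875%
Salt term: 16.6 × (-0.095) = -1.577
GC term: 0.41 × 71.875 = 29.469; length term: −675/32 = −21.094
Tm = 81.5 + (-1.577) + 29.469 − 21.094 = 88.298 → 88.3°C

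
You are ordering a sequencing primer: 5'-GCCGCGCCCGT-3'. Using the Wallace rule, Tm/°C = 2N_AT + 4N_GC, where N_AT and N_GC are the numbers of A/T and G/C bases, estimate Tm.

42°C

G=4, A=0, C=6, T=1
So N_AT = 1 and N_GC = 10.
Tm = 2×1 + 4×10 = 42°C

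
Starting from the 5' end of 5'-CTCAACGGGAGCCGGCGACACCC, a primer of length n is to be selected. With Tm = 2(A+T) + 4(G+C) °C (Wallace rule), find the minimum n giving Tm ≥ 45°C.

n = 14

First 13 bases: CTCAACGGGAGCC → Tm = 44°C (< 45°C)
First 14 bases: CTCAACGGGAGCCG → Tm = 48°C (≥ 45°C)
Since every base adds ≥2°C, Tm only increases with n, so the threshold is first crossed at n = 14.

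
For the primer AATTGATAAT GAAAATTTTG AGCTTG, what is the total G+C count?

6

T=10, C=1, A=10, G=5
G+C = 5 + 1 = 6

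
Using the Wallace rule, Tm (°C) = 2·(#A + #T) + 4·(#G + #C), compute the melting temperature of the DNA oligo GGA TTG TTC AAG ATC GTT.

Counting bases: A=4, G=5, C=2, T=7
AT pairs contribute 11, GC pairs contribute 7.
Tm = 2(11) + 4(7) = 22 + 28 = 50°C

50°C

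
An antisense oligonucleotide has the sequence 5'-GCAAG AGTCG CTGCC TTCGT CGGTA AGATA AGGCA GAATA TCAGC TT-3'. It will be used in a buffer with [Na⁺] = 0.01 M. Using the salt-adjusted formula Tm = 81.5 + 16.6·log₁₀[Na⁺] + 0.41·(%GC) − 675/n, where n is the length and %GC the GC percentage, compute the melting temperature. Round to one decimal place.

Length n = 47. Counting bases: G=13, A=13, C=10, T=11
G+C = 23, so %GC = 23/47 × 100 = 48.936%
Salt term: 16.6 × (-2) = -33.2
GC term: 0.41 × 48.936 = 20.064; length term: −675/47 = −14.362
Tm = 81.5 + (-33.2) + 20.064 − 14.362 = 54.002 → 54.0°C

54.0°C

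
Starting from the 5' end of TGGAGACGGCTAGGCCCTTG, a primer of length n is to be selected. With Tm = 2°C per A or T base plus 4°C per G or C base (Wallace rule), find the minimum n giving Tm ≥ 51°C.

n = 16

First 15 bases: TGGAGACGGCTAGGC → Tm = 50°C (< 51°C)
First 16 bases: TGGAGACGGCTAGGCC → Tm = 54°C (≥ 51°C)
Each additional base adds 2°C (A/T) or 4°C (G/C), so Tm is non-decreasing in n; n = 16 is the first length to reach 51°C.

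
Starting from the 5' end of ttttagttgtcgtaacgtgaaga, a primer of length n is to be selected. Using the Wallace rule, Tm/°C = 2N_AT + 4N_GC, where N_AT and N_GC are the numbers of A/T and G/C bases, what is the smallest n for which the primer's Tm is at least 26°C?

n = 11

First 10 bases: TTTTAGTTGT → Tm = 24°C (< 26°C)
First 11 bases: TTTTAGTTGTC → Tm = 28°C (≥ 26°C)
Each additional base adds 2°C (A/T) or 4°C (G/C), so Tm is non-decreasing in n; n = 11 is the first length to reach 26°C.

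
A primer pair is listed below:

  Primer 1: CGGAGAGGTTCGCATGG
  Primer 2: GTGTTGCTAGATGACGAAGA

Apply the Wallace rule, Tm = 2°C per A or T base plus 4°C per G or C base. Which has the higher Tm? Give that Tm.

Primer 2, 58°C

Primer 1: A+T=6, G+C=11 → Tm = 2(6)+4(11) = 56°C
Primer 2: A+T=11, G+C=9 → Tm = 2(11)+4(9) = 58°C
56°C vs 58°C → primer 2 is higher.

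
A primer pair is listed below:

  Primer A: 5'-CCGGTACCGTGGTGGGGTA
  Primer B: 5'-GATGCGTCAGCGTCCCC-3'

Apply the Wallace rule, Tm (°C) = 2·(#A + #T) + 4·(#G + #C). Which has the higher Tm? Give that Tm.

Primer A: A+T=6, G+C=13 → Tm = 2(6)+4(13) = 64°C
Primer B: A+T=5, G+C=12 → Tm = 2(5)+4(12) = 58°C
64°C vs 58°C → primer A is higher.

Primer A, 64°C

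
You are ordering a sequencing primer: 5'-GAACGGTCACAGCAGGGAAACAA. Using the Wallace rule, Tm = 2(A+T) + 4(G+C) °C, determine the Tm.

70°C

A=10, T=1, G=7, C=5
AT pairs contribute 11, GC pairs contribute 12.
Tm = 4·12 + 2·11 = 48 + 22 = 70°C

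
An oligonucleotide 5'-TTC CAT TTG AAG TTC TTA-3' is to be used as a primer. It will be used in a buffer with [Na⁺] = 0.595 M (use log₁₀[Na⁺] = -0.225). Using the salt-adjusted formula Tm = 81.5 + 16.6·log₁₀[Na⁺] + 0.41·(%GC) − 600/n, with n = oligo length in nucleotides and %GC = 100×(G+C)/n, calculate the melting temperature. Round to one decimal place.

Length n = 18. Base counts: G=2, T=9, A=4, C=3
G+C = 5, so %GC = 5/18 × 100 = 27.778%
Salt term: 16.6 × (-0.225) = -3.735
GC term: 0.41 × 27.778 = 11.389; length term: −600/18 = −33.333
Tm = 81.5 + (-3.735) + 11.389 − 33.333 = 55.821 → 55.8°C

55.8°C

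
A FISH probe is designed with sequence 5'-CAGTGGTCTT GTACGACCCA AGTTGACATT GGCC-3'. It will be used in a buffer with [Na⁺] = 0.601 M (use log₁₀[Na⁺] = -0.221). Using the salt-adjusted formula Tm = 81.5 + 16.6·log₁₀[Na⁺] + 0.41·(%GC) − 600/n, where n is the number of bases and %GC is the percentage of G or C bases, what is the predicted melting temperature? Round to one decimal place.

81.9°C

Length n = 34. Counting bases: C=9, A=7, G=9, T=9
G+C = 18, so %GC = 18/34 × 100 = 52.941%
Salt term: 16.6 × (-0.221) = -3.669
GC term: 0.41 × 52.941 = 21.706; length term: −600/34 = −17.647
Tm = 81.5 + (-3.669) + 21.706 − 17.647 = 81.89 → 81.9°C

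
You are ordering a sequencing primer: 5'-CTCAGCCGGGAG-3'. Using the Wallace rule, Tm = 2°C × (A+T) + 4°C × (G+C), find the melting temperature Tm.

42°C

C=4, T=1, G=5, A=2
A+T = 3, G+C = 9
Tm = 4·9 + 2·3 = 36 + 6 = 42°C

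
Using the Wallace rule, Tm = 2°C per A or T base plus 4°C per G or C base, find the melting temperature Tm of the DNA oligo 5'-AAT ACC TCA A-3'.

T=2, A=5, G=0, C=3
A+T = 7, G+C = 3
Tm = 2(7) + 4(3) = 14 + 12 = 26°C

26°C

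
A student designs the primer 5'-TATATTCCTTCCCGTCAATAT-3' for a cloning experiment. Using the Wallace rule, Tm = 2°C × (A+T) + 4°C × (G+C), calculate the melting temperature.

Counting bases: T=9, A=5, G=1, C=6
A+T = 14, G+C = 7
Tm = 2×14 + 4×7 = 56°C

56°C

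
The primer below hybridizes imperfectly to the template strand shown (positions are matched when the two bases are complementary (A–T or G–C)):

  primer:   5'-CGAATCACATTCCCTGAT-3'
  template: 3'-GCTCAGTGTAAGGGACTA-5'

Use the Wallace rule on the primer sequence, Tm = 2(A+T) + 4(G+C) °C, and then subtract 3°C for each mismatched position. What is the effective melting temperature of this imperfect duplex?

49°C

Primer base counts: A=5, T=5, G=2, C=6 → A+T=10, G+C=8
Perfect-match Tm = 2(10) + 4(8) = 20 + 32 = 52°C
Mismatches (positions where the bases are not complementary): 1 (at position 4)
Effective Tm = 52 − 1×3 = 52 − 3 = 49°C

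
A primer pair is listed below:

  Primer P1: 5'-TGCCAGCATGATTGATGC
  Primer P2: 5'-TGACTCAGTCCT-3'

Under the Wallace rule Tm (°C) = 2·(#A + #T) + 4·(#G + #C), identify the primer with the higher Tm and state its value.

Primer P1: A+T=9, G+C=9 → Tm = 2(9)+4(9) = 54°C
Primer P2: A+T=6, G+C=6 → Tm = 2(6)+4(6) = 36°C
54°C vs 36°C → primer P1 is higher.

Primer P1, 54°C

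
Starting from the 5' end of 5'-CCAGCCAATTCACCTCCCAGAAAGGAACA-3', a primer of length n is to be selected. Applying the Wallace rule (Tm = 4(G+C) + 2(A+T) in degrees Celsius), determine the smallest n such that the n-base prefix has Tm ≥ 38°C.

First 12 bases: CCAGCCAATTCA → Tm = 36°C (< 38°C)
First 13 bases: CCAGCCAATTCAC → Tm = 40°C (≥ 38°C)
Since every base adds ≥2°C, Tm only increases with n, so the threshold is first crossed at n = 13.

n = 13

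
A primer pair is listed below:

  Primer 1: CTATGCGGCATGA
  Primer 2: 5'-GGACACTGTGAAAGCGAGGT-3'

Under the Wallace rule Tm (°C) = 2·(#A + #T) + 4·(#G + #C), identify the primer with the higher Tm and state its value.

Primer 1: A+T=6, G+C=7 → Tm = 2(6)+4(7) = 40°C
Primer 2: A+T=9, G+C=11 → Tm = 2(9)+4(11) = 62°C
40°C vs 62°C → primer 2 is higher.

Primer 2, 62°C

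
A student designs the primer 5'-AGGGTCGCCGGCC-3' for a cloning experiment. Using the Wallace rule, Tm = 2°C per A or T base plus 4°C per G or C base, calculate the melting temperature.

Scanning the sequence gives G=6, T=1, A=1, C=5.
A+T = 2, G+C = 11
Tm = 4·11 + 2·2 = 44 + 4 = 48°C

48°C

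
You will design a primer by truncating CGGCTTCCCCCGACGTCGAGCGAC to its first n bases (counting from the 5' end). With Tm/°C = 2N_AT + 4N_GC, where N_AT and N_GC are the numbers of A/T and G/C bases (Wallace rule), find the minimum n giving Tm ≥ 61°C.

n = 18

First 17 bases: CGGCTTCCCCCGACGTC → Tm = 60°C (< 61°C)
First 18 bases: CGGCTTCCCCCGACGTCG → Tm = 64°C (≥ 61°C)
Since every base adds ≥2°C, Tm only increases with n, so the threshold is first crossed at n = 18.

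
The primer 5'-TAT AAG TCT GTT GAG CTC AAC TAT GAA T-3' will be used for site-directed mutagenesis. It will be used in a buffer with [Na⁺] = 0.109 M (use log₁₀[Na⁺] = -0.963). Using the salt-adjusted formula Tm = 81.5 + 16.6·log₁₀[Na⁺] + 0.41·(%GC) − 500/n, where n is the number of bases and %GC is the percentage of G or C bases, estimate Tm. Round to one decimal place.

Length n = 28. Scanning the sequence gives C=4, G=5, A=9, T=10.
G+C = 9, so %GC = 9/28 × 100 = 32.143%
Salt term: 16.6 × (-0.963) = -15.986
GC term: 0.41 × 32.143 = 13.179; length term: −500/28 = −17.857
Tm = 81.5 + (-15.986) + 13.179 − 17.857 = 60.836 → 60.8°C

60.8°C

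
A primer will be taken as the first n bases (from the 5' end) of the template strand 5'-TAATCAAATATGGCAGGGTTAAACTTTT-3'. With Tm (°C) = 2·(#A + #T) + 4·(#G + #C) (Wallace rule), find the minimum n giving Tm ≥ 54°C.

n = 20

First 19 bases: TAATCAAATATGGCAGGGT → Tm = 52°C (< 54°C)
First 20 bases: TAATCAAATATGGCAGGGTT → Tm = 54°C (≥ 54°C)
Since every base adds ≥2°C, Tm only increases with n, so the threshold is first crossed at n = 20.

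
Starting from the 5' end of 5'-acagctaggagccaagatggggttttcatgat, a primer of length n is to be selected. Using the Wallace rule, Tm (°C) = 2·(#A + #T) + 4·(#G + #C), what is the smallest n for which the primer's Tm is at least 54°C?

n = 18

First 17 bases: ACAGCTAGGAGCCAAGA → Tm = 52°C (< 54°C)
First 18 bases: ACAGCTAGGAGCCAAGAT → Tm = 54°C (≥ 54°C)
Each additional base adds 2°C (A/T) or 4°C (G/C), so Tm is non-decreasing in n; n = 18 is the first length to reach 54°C.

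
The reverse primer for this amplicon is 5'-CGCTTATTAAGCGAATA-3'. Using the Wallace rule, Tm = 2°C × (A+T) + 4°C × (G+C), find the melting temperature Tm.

46°C

G=3, C=3, A=6, T=5
So N_AT = 11 and N_GC = 6.
Tm = 2(11) + 4(6) = 22 + 24 = 46°C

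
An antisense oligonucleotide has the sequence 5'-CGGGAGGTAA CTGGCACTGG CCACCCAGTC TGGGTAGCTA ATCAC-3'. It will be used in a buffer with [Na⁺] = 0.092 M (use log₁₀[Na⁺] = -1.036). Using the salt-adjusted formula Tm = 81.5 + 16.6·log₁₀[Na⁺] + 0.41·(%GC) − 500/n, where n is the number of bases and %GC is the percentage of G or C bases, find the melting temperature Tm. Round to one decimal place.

Length n = 45. A=10, C=13, G=14, T=8
G+C = 27, so %GC = 27/45 × 100 = 60%
Salt term: 16.6 × (-1.036) = -17.198
GC term: 0.41 × 60 = 24.6; length term: −500/45 = −11.111
Tm = 81.5 + (-17.198) + 24.6 − 11.111 = 77.791 → 77.8°C

77.8°C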